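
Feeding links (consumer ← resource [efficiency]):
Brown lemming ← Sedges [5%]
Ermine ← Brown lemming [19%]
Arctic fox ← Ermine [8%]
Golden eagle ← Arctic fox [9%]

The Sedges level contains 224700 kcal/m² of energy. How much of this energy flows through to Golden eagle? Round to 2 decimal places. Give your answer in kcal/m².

Brown lemming: 224700 × 0.05 = 11235 kcal/m²
Ermine: 11235 × 0.19 = 2134.65 kcal/m²
Arctic fox: 2134.65 × 0.08 = 170.772 kcal/m²
Golden eagle: 170.772 × 0.09 = 15.36948 kcal/m²

15.37 kcal/m²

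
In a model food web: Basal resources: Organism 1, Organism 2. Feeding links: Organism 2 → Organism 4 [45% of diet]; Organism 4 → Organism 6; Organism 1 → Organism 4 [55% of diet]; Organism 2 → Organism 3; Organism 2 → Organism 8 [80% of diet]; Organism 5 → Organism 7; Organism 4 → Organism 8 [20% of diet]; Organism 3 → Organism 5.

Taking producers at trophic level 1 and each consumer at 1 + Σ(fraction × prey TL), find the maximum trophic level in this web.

4

Organism 3: 1 + 1 = 2
Organism 4: 1 + (0.55×1 + 0.45×1) = 2
Organism 5: 1 + 2 = 3
Organism 6: 1 + 2 = 3
Organism 7: 1 + 3 = 4
Organism 8: 1 + (0.8×1 + 0.2×2) = 2.2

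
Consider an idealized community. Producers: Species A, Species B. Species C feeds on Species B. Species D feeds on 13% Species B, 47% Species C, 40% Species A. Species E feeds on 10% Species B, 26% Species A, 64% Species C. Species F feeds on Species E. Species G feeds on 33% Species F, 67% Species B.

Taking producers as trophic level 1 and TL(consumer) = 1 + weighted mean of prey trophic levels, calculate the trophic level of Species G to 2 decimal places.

Species C: 1 + 1 = 2
Species D: 1 + (0.13×1 + 0.47×2 + 0.4×1) = 2.47
Species E: 1 + (0.1×1 + 0.26×1 + 0.64×2) = 2.64
Species F: 1 + 2.64 = 3.64
Species G: 1 + (0.33×3.64 + 0.67×1) = 2.8712

2.87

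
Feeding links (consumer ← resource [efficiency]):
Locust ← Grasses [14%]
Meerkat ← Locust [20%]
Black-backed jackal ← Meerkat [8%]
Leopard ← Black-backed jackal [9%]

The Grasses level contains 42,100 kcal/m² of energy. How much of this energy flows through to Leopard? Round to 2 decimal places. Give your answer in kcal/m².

8.49 kcal/m²

Locust: 42100 × 0.14 = 5894 kcal/m²
Meerkat: 5894 × 0.2 = 1178.8 kcal/m²
Black-backed jackal: 1178.8 × 0.08 = 94.304 kcal/m²
Leopard: 94.304 × 0.09 = 8.48736 kcal/m²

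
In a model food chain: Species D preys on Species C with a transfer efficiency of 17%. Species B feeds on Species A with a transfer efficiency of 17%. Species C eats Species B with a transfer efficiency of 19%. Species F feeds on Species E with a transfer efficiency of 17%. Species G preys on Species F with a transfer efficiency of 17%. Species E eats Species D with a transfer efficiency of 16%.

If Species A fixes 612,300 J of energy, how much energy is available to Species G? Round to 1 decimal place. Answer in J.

Species B: 612300 × 0.17 = 104091 J
Species C: 104091 × 0.19 = 19777.29 J
Species D: 19777.29 × 0.17 = 3362.1393 J
Species E: 3362.1393 × 0.16 = 537.942288 J
Species F: 537.942288 × 0.17 = 91.45018896 J
Species G: 91.45018896 × 0.17 = 15.5465321232 J

15.5 J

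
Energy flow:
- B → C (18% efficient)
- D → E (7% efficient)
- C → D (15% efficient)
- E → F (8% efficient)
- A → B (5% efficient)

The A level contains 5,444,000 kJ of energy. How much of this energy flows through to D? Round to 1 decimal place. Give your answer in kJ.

B: 5444000 × 0.05 = 272200 kJ
C: 272200 × 0.18 = 48996 kJ
D: 48996 × 0.15 = 7349.4 kJ

7349.4 kJ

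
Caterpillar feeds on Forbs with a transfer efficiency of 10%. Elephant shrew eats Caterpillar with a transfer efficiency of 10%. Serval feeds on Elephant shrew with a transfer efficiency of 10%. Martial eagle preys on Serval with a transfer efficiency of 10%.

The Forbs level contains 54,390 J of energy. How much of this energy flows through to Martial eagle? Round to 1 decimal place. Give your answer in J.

Caterpillar: 54390 × 0.1 = 5439 J
Elephant shrew: 5439 × 0.1 = 543.9 J
Serval: 543.9 × 0.1 = 54.39 J
Martial eagle: 54.39 × 0.1 = 5.439 J

5.4 J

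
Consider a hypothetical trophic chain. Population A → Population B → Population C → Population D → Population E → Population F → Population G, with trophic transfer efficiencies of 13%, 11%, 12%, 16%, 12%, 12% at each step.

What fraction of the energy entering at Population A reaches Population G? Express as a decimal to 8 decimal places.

Product of link efficiencies: 0.13 × 0.11 × 0.12 × 0.16 × 0.12 × 0.12 = 0.000003953664

0.00000395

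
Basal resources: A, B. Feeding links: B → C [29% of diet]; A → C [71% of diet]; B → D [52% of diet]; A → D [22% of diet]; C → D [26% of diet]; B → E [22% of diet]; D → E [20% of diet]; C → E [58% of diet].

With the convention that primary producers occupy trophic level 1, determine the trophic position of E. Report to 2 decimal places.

C: 1 + (0.29×1 + 0.71×1) = 2
D: 1 + (0.52×1 + 0.22×1 + 0.26×2) = 2.26
E: 1 + (0.22×1 + 0.2×2.26 + 0.58×2) = 2.832

2.83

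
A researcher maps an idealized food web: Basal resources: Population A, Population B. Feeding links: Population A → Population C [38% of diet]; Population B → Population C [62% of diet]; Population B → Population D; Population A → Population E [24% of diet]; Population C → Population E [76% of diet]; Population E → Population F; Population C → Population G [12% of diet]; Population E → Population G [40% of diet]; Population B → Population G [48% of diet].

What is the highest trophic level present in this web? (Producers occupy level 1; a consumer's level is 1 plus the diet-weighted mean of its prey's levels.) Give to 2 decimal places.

3.76

Population C: 1 + (0.38×1 + 0.62×1) = 2
Population D: 1 + 1 = 2
Population E: 1 + (0.24×1 + 0.76×2) = 2.76
Population F: 1 + 2.76 = 3.76
Population G: 1 + (0.12×2 + 0.4×2.76 + 0.48×1) = 2.824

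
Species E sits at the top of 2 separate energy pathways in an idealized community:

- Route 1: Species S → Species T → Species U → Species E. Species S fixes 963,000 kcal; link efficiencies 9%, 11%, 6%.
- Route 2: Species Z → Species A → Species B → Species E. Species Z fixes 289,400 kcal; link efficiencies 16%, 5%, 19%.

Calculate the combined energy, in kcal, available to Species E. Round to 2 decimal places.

1011.91 kcal

Route 1: 963000 × 0.09 × 0.11 × 0.06 = 572.022 kcal
Route 2: 289400 × 0.16 × 0.05 × 0.19 = 439.888 kcal
Total at Species E: 572.022 + 439.888 = 1011.91 kcal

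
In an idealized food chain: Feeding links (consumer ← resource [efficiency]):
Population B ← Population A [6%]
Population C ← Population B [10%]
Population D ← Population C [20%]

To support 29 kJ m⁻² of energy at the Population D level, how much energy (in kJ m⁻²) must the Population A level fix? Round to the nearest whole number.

Cumulative transfer efficiency: 0.06 × 0.1 × 0.2 = 0.0012
Population A energy = 29 / 0.0012 = 24167 kJ m⁻²

24167 kJ m⁻²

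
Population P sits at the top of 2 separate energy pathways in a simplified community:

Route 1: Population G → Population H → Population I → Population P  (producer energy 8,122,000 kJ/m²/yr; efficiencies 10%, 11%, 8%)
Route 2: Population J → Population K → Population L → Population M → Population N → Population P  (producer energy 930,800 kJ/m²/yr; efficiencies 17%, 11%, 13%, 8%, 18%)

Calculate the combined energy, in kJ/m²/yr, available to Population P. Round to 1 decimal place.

7179.9 kJ/m²/yr

Route 1: 8122000 × 0.1 × 0.11 × 0.08 = 7147.36 kJ/m²/yr
Route 2: 930800 × 0.17 × 0.11 × 0.13 × 0.08 × 0.18 = 32.58395712 kJ/m²/yr
Total at Population P: 7147.36 + 32.58395712 = 7179.94395712 kJ/m²/yr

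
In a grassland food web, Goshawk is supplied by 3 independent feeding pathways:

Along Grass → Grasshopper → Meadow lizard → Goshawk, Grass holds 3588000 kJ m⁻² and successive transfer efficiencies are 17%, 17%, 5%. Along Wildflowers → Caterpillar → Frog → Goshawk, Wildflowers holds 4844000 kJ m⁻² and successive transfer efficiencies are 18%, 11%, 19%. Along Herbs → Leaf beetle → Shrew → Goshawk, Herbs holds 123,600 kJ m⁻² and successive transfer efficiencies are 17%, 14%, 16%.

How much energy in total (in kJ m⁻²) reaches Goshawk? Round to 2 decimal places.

Via Grass: 3588000 × 0.17 × 0.17 × 0.05 = 5184.66 kJ m⁻²
Via Wildflowers: 4844000 × 0.18 × 0.11 × 0.19 = 18223.128 kJ m⁻²
Via Herbs: 123600 × 0.17 × 0.14 × 0.16 = 470.6688 kJ m⁻²
Total at Goshawk: 5184.66 + 18223.128 + 470.6688 = 23878.4568 kJ m⁻²

23878.46 kJ m⁻²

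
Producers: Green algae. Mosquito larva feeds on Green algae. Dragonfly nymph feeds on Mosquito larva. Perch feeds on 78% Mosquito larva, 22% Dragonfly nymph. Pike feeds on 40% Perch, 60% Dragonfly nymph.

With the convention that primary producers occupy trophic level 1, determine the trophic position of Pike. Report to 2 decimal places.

4.09

Mosquito larva: 1 + 1 = 2
Dragonfly nymph: 1 + 2 = 3
Perch: 1 + (0.78×2 + 0.22×3) = 3.22
Pike: 1 + (0.4×3.22 + 0.6×3) = 4.088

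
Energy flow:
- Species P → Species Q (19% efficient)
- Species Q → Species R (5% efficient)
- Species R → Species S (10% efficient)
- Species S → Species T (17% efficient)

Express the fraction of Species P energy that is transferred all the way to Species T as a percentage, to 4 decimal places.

Product of link efficiencies: 0.19 × 0.05 × 0.1 × 0.17 = 0.0001615
As a percentage: 0.0001615 × 100 = 0.0162%

0.0162%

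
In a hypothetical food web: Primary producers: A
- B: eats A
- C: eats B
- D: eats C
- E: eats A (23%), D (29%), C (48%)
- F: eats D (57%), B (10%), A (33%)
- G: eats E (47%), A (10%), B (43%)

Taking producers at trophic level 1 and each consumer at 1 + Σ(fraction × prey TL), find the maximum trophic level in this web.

B: 1 + 1 = 2
C: 1 + 2 = 3
D: 1 + 3 = 4
E: 1 + (0.23×1 + 0.29×4 + 0.48×3) = 3.83
F: 1 + (0.57×4 + 0.1×2 + 0.33×1) = 3.81
G: 1 + (0.47×3.83 + 0.1×1 + 0.43×2) = 3.7601

4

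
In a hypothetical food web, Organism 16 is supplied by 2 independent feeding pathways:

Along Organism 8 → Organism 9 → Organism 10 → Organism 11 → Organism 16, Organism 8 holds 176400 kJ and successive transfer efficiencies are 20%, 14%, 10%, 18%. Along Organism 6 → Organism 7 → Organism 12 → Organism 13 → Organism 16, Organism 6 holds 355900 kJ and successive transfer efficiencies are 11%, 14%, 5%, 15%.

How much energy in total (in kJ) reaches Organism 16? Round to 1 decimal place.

Via Organism 8: 176400 × 0.2 × 0.14 × 0.1 × 0.18 = 88.9056 kJ
Via Organism 6: 355900 × 0.11 × 0.14 × 0.05 × 0.15 = 41.10645 kJ
Total at Organism 16: 88.9056 + 41.10645 = 130.01205 kJ

130.0 kJ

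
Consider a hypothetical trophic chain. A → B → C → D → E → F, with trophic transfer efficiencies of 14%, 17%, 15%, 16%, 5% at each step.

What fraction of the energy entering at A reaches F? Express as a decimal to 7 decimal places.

Product of link efficiencies: 0.14 × 0.17 × 0.15 × 0.16 × 0.05 = 0.00002856

0.0000286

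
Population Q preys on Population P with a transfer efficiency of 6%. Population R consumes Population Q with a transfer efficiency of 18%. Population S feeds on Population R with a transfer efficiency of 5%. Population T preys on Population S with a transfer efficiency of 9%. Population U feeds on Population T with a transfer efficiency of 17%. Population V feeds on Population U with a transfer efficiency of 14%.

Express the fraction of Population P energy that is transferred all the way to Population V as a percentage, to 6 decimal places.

0.000116%

Product of link efficiencies: 0.06 × 0.18 × 0.05 × 0.09 × 0.17 × 0.14 = 0.00000115668
As a percentage: 0.00000115668 × 100 = 0.000116%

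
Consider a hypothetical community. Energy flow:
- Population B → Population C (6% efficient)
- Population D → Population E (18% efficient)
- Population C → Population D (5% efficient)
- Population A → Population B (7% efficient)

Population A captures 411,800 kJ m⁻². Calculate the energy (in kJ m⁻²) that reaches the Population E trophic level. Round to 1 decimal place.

Population B: 411800 × 0.07 = 28826 kJ m⁻²
Population C: 28826 × 0.06 = 1729.56 kJ m⁻²
Population D: 1729.56 × 0.05 = 86.478 kJ m⁻²
Population E: 86.478 × 0.18 = 15.56604 kJ m⁻²

15.6 kJ m⁻²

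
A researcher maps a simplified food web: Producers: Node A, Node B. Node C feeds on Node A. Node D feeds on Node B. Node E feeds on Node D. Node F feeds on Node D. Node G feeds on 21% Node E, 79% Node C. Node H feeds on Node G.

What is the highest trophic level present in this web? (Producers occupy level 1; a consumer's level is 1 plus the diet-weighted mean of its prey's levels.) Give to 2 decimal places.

4.21

Node C: 1 + 1 = 2
Node D: 1 + 1 = 2
Node E: 1 + 2 = 3
Node F: 1 + 2 = 3
Node G: 1 + (0.21×3 + 0.79×2) = 3.21
Node H: 1 + 3.21 = 4.21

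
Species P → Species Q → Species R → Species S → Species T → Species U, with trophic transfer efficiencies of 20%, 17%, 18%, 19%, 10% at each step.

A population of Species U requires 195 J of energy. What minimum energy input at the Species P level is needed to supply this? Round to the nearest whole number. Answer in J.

Cumulative transfer efficiency: 0.2 × 0.17 × 0.18 × 0.19 × 0.1 = 0.00011628
Species P energy = 195 / 0.00011628 = 1676987 J

1676987 J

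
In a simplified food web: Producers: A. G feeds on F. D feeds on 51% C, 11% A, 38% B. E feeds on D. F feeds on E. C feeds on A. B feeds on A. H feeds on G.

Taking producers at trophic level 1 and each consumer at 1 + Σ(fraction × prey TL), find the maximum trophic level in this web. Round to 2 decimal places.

6.89

B: 1 + 1 = 2
C: 1 + 1 = 2
D: 1 + (0.51×2 + 0.11×1 + 0.38×2) = 2.89
E: 1 + 2.89 = 3.89
F: 1 + 3.89 = 4.89
G: 1 + 4.89 = 5.89
H: 1 + 5.89 = 6.89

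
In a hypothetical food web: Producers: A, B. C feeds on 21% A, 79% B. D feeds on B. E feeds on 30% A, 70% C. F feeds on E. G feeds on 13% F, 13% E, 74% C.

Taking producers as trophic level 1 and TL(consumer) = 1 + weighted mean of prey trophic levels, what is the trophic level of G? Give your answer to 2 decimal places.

3.31

C: 1 + (0.21×1 + 0.79×1) = 2
D: 1 + 1 = 2
E: 1 + (0.3×1 + 0.7×2) = 2.7
F: 1 + 2.7 = 3.7
G: 1 + (0.13×3.7 + 0.13×2.7 + 0.74×2) = 3.312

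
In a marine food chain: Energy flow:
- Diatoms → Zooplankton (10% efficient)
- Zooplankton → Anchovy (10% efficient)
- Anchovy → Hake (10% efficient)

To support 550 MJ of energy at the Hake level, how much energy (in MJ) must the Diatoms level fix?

550000 MJ

Cumulative transfer efficiency: 0.1 × 0.1 × 0.1 = 0.001
Diatoms energy = 550 / 0.001 = 550000 MJ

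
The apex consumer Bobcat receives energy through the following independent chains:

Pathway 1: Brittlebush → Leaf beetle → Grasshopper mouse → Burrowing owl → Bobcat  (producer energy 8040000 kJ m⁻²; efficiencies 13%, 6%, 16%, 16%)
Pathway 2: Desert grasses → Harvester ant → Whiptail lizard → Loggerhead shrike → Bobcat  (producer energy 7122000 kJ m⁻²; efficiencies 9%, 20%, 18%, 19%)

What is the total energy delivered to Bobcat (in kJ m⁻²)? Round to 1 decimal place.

5989.7 kJ m⁻²

Pathway 1: 8040000 × 0.13 × 0.06 × 0.16 × 0.16 = 1605.4272 kJ m⁻²
Pathway 2: 7122000 × 0.09 × 0.2 × 0.18 × 0.19 = 4384.3032 kJ m⁻²
Total at Bobcat: 1605.4272 + 4384.3032 = 5989.7304 kJ m⁻²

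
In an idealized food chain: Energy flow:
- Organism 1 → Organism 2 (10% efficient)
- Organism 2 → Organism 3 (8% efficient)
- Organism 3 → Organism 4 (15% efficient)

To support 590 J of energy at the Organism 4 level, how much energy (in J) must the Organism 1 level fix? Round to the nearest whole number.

491667 J

Cumulative transfer efficiency: 0.1 × 0.08 × 0.15 = 0.0012
Organism 1 energy = 590 / 0.0012 = 491667 J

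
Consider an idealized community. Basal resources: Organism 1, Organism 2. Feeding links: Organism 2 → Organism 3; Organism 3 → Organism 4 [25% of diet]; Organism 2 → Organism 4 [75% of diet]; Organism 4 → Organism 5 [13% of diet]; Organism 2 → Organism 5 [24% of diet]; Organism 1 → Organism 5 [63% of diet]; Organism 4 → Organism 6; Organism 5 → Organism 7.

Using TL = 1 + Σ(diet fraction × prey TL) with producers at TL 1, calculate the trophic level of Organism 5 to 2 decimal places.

Organism 3: 1 + 1 = 2
Organism 4: 1 + (0.25×2 + 0.75×1) = 2.25
Organism 5: 1 + (0.13×2.25 + 0.24×1 + 0.63×1) = 2.1625
Organism 6: 1 + 2.25 = 3.25
Organism 7: 1 + 2.1625 = 3.1625

2.16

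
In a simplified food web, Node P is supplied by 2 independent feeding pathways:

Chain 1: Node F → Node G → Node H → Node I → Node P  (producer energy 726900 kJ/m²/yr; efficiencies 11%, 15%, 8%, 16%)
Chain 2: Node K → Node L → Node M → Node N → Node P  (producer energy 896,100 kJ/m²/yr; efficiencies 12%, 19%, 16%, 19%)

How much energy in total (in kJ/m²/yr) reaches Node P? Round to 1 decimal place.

Chain 1: 726900 × 0.11 × 0.15 × 0.08 × 0.16 = 153.52128 kJ/m²/yr
Chain 2: 896100 × 0.12 × 0.19 × 0.16 × 0.19 = 621.104832 kJ/m²/yr
Total at Node P: 153.52128 + 621.104832 = 774.626112 kJ/m²/yr

774.6 kJ/m²/yr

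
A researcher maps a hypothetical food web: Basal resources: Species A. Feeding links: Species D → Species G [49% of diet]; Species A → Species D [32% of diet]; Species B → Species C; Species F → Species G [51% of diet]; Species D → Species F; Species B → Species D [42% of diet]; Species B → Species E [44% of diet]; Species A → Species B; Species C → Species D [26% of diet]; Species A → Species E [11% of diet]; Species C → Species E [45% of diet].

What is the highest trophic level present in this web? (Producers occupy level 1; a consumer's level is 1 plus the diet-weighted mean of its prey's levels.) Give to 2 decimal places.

4.45

Species B: 1 + 1 = 2
Species C: 1 + 2 = 3
Species D: 1 + (0.32×1 + 0.26×3 + 0.42×2) = 2.94
Species E: 1 + (0.44×2 + 0.45×3 + 0.11×1) = 3.34
Species F: 1 + 2.94 = 3.94
Species G: 1 + (0.51×3.94 + 0.49×2.94) = 4.45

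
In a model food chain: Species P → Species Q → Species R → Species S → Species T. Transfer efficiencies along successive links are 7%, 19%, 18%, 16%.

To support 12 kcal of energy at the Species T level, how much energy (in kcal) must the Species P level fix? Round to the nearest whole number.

Cumulative transfer efficiency: 0.07 × 0.19 × 0.18 × 0.16 = 0.00038304
Species P energy = 12 / 0.00038304 = 31328 kcal

31328 kcal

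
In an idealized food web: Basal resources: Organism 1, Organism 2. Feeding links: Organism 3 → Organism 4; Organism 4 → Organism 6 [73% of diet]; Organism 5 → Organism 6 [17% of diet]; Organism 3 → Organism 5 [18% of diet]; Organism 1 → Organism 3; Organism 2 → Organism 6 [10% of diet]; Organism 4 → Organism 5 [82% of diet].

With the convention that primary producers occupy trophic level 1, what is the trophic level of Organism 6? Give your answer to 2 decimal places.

3.94

Organism 3: 1 + 1 = 2
Organism 4: 1 + 2 = 3
Organism 5: 1 + (0.82×3 + 0.18×2) = 3.82
Organism 6: 1 + (0.1×1 + 0.17×3.82 + 0.73×3) = 3.9394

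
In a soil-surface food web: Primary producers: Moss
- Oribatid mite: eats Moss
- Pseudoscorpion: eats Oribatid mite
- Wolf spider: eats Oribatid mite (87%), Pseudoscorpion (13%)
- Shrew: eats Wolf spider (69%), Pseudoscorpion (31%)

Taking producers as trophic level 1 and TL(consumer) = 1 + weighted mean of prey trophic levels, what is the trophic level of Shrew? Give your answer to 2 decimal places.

Oribatid mite: 1 + 1 = 2
Pseudoscorpion: 1 + 2 = 3
Wolf spider: 1 + (0.87×2 + 0.13×3) = 3.13
Shrew: 1 + (0.69×3.13 + 0.31×3) = 4.0897

4.09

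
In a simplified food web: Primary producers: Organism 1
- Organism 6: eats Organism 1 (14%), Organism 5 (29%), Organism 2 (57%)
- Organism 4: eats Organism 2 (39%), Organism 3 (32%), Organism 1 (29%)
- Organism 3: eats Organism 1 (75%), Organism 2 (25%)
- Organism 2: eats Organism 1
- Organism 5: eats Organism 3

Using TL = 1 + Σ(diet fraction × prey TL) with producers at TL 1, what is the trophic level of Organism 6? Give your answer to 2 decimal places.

Organism 2: 1 + 1 = 2
Organism 3: 1 + (0.75×1 + 0.25×2) = 2.25
Organism 4: 1 + (0.39×2 + 0.32×2.25 + 0.29×1) = 2.79
Organism 5: 1 + 2.25 = 3.25
Organism 6: 1 + (0.14×1 + 0.29×3.25 + 0.57×2) = 3.2225

3.22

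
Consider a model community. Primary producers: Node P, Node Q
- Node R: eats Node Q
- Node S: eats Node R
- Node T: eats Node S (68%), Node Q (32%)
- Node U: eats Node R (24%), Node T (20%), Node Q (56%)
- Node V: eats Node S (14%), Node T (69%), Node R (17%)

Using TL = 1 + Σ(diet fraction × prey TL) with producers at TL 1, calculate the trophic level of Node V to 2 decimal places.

Node R: 1 + 1 = 2
Node S: 1 + 2 = 3
Node T: 1 + (0.68×3 + 0.32×1) = 3.36
Node U: 1 + (0.24×2 + 0.2×3.36 + 0.56×1) = 2.712
Node V: 1 + (0.14×3 + 0.69×3.36 + 0.17×2) = 4.0784

4.08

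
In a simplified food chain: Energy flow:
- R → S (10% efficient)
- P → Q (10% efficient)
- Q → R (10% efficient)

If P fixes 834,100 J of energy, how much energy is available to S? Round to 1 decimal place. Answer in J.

Q: 834100 × 0.1 = 83410 J
R: 83410 × 0.1 = 8341 J
S: 8341 × 0.1 = 834.1 J

834.1 J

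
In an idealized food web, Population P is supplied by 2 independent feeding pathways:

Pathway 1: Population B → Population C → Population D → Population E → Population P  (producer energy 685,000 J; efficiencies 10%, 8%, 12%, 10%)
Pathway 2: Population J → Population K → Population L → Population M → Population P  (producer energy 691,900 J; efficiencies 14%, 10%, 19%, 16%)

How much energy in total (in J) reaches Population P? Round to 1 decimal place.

360.2 J

Pathway 1: 685000 × 0.1 × 0.08 × 0.12 × 0.1 = 65.76 J
Pathway 2: 691900 × 0.14 × 0.1 × 0.19 × 0.16 = 294.47264 J
Total at Population P: 65.76 + 294.47264 = 360.23264 J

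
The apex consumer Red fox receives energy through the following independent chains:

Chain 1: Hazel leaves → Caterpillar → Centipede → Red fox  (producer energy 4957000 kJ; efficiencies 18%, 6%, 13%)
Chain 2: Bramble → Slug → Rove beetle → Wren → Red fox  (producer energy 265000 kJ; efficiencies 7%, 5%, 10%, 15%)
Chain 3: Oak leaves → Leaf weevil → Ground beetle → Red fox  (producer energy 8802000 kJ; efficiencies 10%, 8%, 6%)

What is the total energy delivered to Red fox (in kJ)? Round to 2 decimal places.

Chain 1: 4957000 × 0.18 × 0.06 × 0.13 = 6959.628 kJ
Chain 2: 265000 × 0.07 × 0.05 × 0.1 × 0.15 = 13.9125 kJ
Chain 3: 8802000 × 0.1 × 0.08 × 0.06 = 4224.96 kJ
Total at Red fox: 6959.628 + 13.9125 + 4224.96 = 11198.5005 kJ

11198.50 kJ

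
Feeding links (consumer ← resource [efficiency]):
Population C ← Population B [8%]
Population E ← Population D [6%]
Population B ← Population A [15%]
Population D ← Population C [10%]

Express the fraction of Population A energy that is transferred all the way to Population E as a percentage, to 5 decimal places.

Product of link efficiencies: 0.15 × 0.08 × 0.1 × 0.06 = 0.000072
As a percentage: 0.000072 × 100 = 0.00720%

0.00720%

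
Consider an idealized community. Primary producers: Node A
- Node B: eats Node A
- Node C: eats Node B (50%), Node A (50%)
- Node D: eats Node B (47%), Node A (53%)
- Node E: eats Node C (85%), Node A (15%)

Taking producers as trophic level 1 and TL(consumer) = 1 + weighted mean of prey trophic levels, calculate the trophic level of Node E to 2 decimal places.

3.28

Node B: 1 + 1 = 2
Node C: 1 + (0.5×2 + 0.5×1) = 2.5
Node D: 1 + (0.47×2 + 0.53×1) = 2.47
Node E: 1 + (0.85×2.5 + 0.15×1) = 3.275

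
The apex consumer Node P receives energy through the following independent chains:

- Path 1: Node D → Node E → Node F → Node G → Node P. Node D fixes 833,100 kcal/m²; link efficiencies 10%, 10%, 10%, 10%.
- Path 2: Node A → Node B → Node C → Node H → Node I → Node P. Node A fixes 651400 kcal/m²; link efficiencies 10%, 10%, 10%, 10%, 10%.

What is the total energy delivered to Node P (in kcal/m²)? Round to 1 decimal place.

Path 1: 833100 × 0.1 × 0.1 × 0.1 × 0.1 = 83.31 kcal/m²
Path 2: 651400 × 0.1 × 0.1 × 0.1 × 0.1 × 0.1 = 6.514 kcal/m²
Total at Node P: 83.31 + 6.514 = 89.824 kcal/m²

89.8 kcal/m²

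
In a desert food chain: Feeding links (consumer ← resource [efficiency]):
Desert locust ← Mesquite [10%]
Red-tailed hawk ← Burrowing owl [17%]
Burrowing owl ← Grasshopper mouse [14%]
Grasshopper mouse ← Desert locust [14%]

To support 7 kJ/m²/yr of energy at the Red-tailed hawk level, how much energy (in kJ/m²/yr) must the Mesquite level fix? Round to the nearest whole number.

21008 kJ/m²/yr

Cumulative transfer efficiency: 0.1 × 0.14 × 0.14 × 0.17 = 0.0003332
Mesquite energy = 7 / 0.0003332 = 21008 kJ/m²/yr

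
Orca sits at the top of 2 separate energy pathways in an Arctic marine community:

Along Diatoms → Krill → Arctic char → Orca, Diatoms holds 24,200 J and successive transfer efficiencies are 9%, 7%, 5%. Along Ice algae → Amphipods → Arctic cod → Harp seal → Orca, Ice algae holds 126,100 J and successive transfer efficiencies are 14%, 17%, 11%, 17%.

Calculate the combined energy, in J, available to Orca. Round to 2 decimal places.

Via Diatoms: 24200 × 0.09 × 0.07 × 0.05 = 7.623 J
Via Ice algae: 126100 × 0.14 × 0.17 × 0.11 × 0.17 = 56.122066 J
Total at Orca: 7.623 + 56.122066 = 63.745066 J

63.75 J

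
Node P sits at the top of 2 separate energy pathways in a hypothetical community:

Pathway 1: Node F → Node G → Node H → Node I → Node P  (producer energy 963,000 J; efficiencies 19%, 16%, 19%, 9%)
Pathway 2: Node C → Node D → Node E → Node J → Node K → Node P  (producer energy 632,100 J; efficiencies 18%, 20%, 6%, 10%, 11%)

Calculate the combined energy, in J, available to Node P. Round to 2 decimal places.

Pathway 1: 963000 × 0.19 × 0.16 × 0.19 × 0.09 = 500.60592 J
Pathway 2: 632100 × 0.18 × 0.2 × 0.06 × 0.1 × 0.11 = 15.018696 J
Total at Node P: 500.60592 + 15.018696 = 515.624616 J

515.62 J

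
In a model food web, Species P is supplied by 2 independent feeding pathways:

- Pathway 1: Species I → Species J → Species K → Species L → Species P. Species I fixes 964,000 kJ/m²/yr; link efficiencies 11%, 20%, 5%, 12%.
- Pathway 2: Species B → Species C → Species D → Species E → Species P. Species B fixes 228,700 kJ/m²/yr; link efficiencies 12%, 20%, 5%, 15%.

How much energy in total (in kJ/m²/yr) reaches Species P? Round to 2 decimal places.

Pathway 1: 964000 × 0.11 × 0.2 × 0.05 × 0.12 = 127.248 kJ/m²/yr
Pathway 2: 228700 × 0.12 × 0.2 × 0.05 × 0.15 = 41.166 kJ/m²/yr
Total at Species P: 127.248 + 41.166 = 168.414 kJ/m²/yr

168.41 kJ/m²/yr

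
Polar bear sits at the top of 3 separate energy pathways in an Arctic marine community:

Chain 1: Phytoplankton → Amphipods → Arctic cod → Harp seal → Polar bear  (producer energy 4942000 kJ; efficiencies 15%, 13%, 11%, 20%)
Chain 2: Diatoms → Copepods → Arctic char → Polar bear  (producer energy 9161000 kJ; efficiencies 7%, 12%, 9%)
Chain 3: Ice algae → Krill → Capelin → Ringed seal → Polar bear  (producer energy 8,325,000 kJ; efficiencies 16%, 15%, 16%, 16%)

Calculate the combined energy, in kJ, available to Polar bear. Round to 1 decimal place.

14160.7 kJ

Chain 1: 4942000 × 0.15 × 0.13 × 0.11 × 0.2 = 2120.118 kJ
Chain 2: 9161000 × 0.07 × 0.12 × 0.09 = 6925.716 kJ
Chain 3: 8325000 × 0.16 × 0.15 × 0.16 × 0.16 = 5114.88 kJ
Total at Polar bear: 2120.118 + 6925.716 + 5114.88 = 14160.714 kJ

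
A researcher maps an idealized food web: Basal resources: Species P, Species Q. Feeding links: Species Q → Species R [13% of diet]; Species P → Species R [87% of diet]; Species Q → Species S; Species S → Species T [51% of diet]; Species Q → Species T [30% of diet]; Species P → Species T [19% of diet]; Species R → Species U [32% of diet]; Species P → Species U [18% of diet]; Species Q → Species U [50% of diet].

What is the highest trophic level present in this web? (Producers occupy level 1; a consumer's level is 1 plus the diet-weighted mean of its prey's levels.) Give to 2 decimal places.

Species R: 1 + (0.13×1 + 0.87×1) = 2
Species S: 1 + 1 = 2
Species T: 1 + (0.51×2 + 0.3×1 + 0.19×1) = 2.51
Species U: 1 + (0.32×2 + 0.18×1 + 0.5×1) = 2.32

2.51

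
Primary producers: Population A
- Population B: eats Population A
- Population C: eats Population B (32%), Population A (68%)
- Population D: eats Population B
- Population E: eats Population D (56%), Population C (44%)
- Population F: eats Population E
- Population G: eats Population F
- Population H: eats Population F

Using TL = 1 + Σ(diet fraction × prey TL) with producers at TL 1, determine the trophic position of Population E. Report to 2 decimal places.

Population B: 1 + 1 = 2
Population C: 1 + (0.32×2 + 0.68×1) = 2.32
Population D: 1 + 2 = 3
Population E: 1 + (0.56×3 + 0.44×2.32) = 3.7008
Population F: 1 + 3.7008 = 4.7008
Population G: 1 + 4.7008 = 5.7008
Population H: 1 + 4.7008 = 5.7008

3.70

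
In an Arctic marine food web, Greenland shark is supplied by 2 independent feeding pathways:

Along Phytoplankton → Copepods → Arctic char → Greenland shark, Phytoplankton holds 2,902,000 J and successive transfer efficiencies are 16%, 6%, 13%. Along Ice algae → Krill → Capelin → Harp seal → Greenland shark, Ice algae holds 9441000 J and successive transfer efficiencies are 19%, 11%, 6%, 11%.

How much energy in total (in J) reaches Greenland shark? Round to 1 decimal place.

4924.0 J

Via Phytoplankton: 2902000 × 0.16 × 0.06 × 0.13 = 3621.696 J
Via Ice algae: 9441000 × 0.19 × 0.11 × 0.06 × 0.11 = 1302.29154 J
Total at Greenland shark: 3621.696 + 1302.29154 = 4923.98754 J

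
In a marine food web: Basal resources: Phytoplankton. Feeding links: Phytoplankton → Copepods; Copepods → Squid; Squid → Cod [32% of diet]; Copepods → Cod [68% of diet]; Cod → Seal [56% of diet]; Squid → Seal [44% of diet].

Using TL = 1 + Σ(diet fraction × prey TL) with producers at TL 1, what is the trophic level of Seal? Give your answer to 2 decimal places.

Copepods: 1 + 1 = 2
Squid: 1 + 2 = 3
Cod: 1 + (0.32×3 + 0.68×2) = 3.32
Seal: 1 + (0.56×3.32 + 0.44×3) = 4.1792

4.18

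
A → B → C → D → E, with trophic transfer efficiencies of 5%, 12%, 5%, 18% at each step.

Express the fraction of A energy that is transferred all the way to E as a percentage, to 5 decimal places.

0.00540%

Product of link efficiencies: 0.05 × 0.12 × 0.05 × 0.18 = 0.000054
As a percentage: 0.000054 × 100 = 0.00540%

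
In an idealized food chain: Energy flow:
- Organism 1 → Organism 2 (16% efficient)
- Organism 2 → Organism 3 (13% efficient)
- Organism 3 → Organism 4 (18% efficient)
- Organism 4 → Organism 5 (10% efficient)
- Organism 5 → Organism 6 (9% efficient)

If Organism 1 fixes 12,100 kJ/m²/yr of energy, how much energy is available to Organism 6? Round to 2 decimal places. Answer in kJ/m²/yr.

0.41 kJ/m²/yr

Organism 2: 12100 × 0.16 = 1936 kJ/m²/yr
Organism 3: 1936 × 0.13 = 251.68 kJ/m²/yr
Organism 4: 251.68 × 0.18 = 45.3024 kJ/m²/yr
Organism 5: 45.3024 × 0.1 = 4.53024 kJ/m²/yr
Organism 6: 4.53024 × 0.09 = 0.4077216 kJ/m²/yr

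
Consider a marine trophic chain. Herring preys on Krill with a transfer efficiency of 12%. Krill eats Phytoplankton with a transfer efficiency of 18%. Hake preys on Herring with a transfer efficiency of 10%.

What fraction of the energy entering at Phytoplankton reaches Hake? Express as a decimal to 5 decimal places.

Product of link efficiencies: 0.18 × 0.12 × 0.1 = 0.00216

0.00216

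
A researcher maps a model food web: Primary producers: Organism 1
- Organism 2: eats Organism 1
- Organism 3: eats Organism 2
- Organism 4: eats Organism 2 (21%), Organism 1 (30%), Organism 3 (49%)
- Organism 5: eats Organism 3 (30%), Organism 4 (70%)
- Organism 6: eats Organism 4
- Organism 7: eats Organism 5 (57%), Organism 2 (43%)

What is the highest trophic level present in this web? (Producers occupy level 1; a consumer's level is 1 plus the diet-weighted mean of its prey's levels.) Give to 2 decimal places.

Organism 2: 1 + 1 = 2
Organism 3: 1 + 2 = 3
Organism 4: 1 + (0.21×2 + 0.3×1 + 0.49×3) = 3.19
Organism 5: 1 + (0.3×3 + 0.7×3.19) = 4.133
Organism 6: 1 + 3.19 = 4.19
Organism 7: 1 + (0.57×4.133 + 0.43×2) = 4.21581

4.22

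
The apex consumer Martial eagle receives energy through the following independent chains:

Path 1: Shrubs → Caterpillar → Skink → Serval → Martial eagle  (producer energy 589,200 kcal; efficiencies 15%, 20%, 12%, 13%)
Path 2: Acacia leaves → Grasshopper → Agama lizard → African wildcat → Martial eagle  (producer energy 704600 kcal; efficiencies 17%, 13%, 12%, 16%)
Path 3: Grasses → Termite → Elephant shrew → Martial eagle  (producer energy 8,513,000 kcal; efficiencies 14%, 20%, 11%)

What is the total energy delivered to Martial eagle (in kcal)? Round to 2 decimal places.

26794.76 kcal

Path 1: 589200 × 0.15 × 0.2 × 0.12 × 0.13 = 275.7456 kcal
Path 2: 704600 × 0.17 × 0.13 × 0.12 × 0.16 = 298.975872 kcal
Path 3: 8513000 × 0.14 × 0.2 × 0.11 = 26220.04 kcal
Total at Martial eagle: 275.7456 + 298.975872 + 26220.04 = 26794.761472 kcal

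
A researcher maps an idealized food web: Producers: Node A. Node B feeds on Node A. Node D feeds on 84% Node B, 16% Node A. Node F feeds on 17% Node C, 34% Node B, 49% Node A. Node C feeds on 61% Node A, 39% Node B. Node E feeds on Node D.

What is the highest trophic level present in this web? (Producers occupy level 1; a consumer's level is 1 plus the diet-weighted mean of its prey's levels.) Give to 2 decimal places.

3.84

Node B: 1 + 1 = 2
Node C: 1 + (0.61×1 + 0.39×2) = 2.39
Node D: 1 + (0.84×2 + 0.16×1) = 2.84
Node E: 1 + 2.84 = 3.84
Node F: 1 + (0.17×2.39 + 0.34×2 + 0.49×1) = 2.5763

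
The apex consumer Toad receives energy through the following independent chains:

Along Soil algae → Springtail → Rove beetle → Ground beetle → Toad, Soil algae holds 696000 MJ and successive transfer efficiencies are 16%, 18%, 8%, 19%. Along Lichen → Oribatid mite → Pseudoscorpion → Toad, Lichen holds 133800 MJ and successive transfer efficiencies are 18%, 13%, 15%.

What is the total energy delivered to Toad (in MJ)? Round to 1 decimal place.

Via Soil algae: 696000 × 0.16 × 0.18 × 0.08 × 0.19 = 304.68096 MJ
Via Lichen: 133800 × 0.18 × 0.13 × 0.15 = 469.638 MJ
Total at Toad: 304.68096 + 469.638 = 774.31896 MJ

774.3 MJ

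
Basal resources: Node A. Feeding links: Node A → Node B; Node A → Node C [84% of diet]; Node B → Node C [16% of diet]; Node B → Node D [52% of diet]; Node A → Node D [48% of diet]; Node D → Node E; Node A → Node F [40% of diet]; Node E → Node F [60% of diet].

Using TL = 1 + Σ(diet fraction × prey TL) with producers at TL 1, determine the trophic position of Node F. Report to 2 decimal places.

3.51

Node B: 1 + 1 = 2
Node C: 1 + (0.84×1 + 0.16×2) = 2.16
Node D: 1 + (0.52×2 + 0.48×1) = 2.52
Node E: 1 + 2.52 = 3.52
Node F: 1 + (0.4×1 + 0.6×3.52) = 3.512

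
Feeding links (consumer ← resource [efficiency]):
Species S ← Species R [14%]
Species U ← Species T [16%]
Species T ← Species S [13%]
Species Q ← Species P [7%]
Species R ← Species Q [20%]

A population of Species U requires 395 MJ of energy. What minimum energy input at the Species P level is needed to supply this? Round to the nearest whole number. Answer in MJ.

9688972 MJ

Cumulative transfer efficiency: 0.07 × 0.2 × 0.14 × 0.13 × 0.16 = 0.000040768
Species P energy = 395 / 0.000040768 = 9688972 MJ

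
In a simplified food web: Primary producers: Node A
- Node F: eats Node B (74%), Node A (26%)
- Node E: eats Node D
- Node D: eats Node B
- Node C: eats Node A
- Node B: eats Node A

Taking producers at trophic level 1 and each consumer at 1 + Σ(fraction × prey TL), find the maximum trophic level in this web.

Node B: 1 + 1 = 2
Node C: 1 + 1 = 2
Node D: 1 + 2 = 3
Node E: 1 + 3 = 4
Node F: 1 + (0.74×2 + 0.26×1) = 2.74

4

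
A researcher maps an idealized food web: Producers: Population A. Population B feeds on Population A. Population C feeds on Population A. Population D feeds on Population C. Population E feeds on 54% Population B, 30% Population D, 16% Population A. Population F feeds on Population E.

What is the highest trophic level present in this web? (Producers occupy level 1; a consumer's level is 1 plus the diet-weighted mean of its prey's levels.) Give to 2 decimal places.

4.14

Population B: 1 + 1 = 2
Population C: 1 + 1 = 2
Population D: 1 + 2 = 3
Population E: 1 + (0.54×2 + 0.3×3 + 0.16×1) = 3.14
Population F: 1 + 3.14 = 4.14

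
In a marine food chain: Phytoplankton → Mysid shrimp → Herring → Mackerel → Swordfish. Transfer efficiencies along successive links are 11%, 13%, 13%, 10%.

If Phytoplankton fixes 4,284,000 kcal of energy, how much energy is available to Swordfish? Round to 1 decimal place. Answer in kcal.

Mysid shrimp: 4284000 × 0.11 = 471240 kcal
Herring: 471240 × 0.13 = 61261.2 kcal
Mackerel: 61261.2 × 0.13 = 7963.956 kcal
Swordfish: 7963.956 × 0.1 = 796.3956 kcal

796.4 kcal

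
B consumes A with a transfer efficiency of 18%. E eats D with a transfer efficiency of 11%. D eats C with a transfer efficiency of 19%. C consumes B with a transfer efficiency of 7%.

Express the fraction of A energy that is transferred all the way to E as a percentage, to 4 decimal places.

Product of link efficiencies: 0.18 × 0.07 × 0.19 × 0.11 = 0.00026334
As a percentage: 0.00026334 × 100 = 0.0263%

0.0263%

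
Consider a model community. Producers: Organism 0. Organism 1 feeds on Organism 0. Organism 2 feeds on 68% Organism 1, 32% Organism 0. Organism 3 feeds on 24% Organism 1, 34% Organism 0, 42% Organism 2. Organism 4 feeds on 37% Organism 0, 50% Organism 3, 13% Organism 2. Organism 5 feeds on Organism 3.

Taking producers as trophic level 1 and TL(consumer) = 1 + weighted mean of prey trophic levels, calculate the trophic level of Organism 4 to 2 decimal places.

Organism 1: 1 + 1 = 2
Organism 2: 1 + (0.68×2 + 0.32×1) = 2.68
Organism 3: 1 + (0.24×2 + 0.34×1 + 0.42×2.68) = 2.9456
Organism 4: 1 + (0.37×1 + 0.5×2.9456 + 0.13×2.68) = 3.1912
Organism 5: 1 + 2.9456 = 3.9456

3.19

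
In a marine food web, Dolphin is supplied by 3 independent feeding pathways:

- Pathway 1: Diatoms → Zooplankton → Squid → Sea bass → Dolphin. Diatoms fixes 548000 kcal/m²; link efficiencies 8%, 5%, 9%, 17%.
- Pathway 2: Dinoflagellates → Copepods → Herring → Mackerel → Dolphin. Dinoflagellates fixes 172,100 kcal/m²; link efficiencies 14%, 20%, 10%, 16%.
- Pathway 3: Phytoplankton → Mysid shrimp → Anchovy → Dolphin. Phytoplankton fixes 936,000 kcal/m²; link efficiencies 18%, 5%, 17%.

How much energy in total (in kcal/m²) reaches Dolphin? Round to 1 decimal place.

1542.7 kcal/m²

Pathway 1: 548000 × 0.08 × 0.05 × 0.09 × 0.17 = 33.5376 kcal/m²
Pathway 2: 172100 × 0.14 × 0.2 × 0.1 × 0.16 = 77.1008 kcal/m²
Pathway 3: 936000 × 0.18 × 0.05 × 0.17 = 1432.08 kcal/m²
Total at Dolphin: 33.5376 + 77.1008 + 1432.08 = 1542.7184 kcal/m²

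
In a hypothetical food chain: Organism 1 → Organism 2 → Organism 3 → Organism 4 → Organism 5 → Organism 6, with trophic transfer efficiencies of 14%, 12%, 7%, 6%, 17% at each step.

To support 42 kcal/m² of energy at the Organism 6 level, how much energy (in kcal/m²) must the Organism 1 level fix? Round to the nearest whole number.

3501401 kcal/m²

Cumulative transfer efficiency: 0.14 × 0.12 × 0.07 × 0.06 × 0.17 = 0.0000119952
Organism 1 energy = 42 / 0.0000119952 = 3501401 kcal/m²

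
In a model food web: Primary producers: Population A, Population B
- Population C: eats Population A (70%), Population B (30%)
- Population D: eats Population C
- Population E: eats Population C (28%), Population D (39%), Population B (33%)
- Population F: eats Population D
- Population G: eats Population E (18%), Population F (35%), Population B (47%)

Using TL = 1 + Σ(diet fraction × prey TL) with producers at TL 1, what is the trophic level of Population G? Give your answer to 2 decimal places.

Population C: 1 + (0.7×1 + 0.3×1) = 2
Population D: 1 + 2 = 3
Population E: 1 + (0.28×2 + 0.39×3 + 0.33×1) = 3.06
Population F: 1 + 3 = 4
Population G: 1 + (0.18×3.06 + 0.35×4 + 0.47×1) = 3.4208

3.42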